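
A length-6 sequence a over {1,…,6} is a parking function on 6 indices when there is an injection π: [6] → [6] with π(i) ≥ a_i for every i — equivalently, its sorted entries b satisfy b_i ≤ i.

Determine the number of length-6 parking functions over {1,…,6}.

|PF| = (7−6)·7^(6−1) = 1×16807 = 16807 (Konheim–Weiss)
Check (4,1,1,5,1,3) → sorted (1,1,1,3,4,5): b_i ≤ i ∀i, a PF.

16807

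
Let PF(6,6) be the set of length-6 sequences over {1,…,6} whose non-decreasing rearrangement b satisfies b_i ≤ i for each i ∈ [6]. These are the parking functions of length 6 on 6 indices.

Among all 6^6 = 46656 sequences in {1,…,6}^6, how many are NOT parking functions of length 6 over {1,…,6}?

|PF| = (7−6)·7^(6−1) = 1×16807 = 16807 [KW]
One tuple (6,1,5,5,4,4) → sorted (1,4,4,5,5,6): b_2=4>2, not a PF.
So 46656 − 16807 = 29849 fail.

29849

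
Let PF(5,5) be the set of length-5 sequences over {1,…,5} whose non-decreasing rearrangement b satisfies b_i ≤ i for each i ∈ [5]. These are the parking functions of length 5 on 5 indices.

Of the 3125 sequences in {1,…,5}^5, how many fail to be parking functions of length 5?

1829

Count = 1·6^4 = 1 · 1296 = 1296 (Pollak)
One tuple (5,3,3,4,4) → sorted (3,3,4,4,5): b_1=3>1, not a PF.
Total 3125; non-PF = 3125−1296 = 1829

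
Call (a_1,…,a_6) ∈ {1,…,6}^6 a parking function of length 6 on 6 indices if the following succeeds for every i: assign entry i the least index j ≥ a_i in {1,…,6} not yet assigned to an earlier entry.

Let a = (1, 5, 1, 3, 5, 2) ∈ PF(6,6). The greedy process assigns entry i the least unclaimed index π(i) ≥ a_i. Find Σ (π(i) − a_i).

4

Σπ = 6·7/2 = 21 (π permutes [6]); Σa = 1+5+1+3+5+2 = 17; disp = 21−17 = 4.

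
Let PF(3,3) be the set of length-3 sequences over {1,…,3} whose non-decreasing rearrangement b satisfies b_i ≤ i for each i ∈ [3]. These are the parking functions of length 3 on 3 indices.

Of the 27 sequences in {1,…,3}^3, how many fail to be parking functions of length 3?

|PF| = (3−3+1)·(3+1)^(3−1) = 1·16 = 16 (Pollak)
Example (2,2,3) → sorted (2,2,3): b_1=2>1, not a PF.
Total 27; non-PF = 27−16 = 11

11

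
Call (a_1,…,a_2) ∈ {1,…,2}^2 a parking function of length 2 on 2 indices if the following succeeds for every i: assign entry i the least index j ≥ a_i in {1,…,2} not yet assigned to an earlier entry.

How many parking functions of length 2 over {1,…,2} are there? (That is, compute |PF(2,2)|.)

Count = (3−2)·3^(2−1) = 1 · 3 = 3 [KW]
One tuple (2,1) → sorted (1,2): b_i ≤ i ∀i, a PF.

3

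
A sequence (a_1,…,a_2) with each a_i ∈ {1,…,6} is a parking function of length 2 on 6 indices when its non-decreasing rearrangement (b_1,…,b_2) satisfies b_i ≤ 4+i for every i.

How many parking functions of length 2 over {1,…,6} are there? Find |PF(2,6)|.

35

|PF(2,6)| = 5·7^1 = 5 · 7 = 35
E.g. (2,3) → sorted (2,3): b_i ≤ 4+i ∀i, a PF.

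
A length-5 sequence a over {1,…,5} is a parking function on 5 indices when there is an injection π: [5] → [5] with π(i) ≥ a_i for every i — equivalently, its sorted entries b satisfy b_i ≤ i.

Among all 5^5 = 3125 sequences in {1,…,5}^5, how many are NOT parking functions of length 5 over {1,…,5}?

1829

|PF(5,5)| = 1·6^4 = 1 · 1296 = 1296 (Konheim–Weiss)
One tuple (5,5,3,5,5) → sorted (3,5,5,5,5): b_1=3>1, not a PF.
Total 3125; non-PF = 3125−1296 = 1829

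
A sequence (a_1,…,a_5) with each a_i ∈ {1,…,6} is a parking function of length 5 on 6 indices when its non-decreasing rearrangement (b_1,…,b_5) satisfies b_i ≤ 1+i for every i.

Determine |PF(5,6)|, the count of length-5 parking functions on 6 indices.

#PF = (7−5)·7^(5−1) = 2 · 2401 = 4802
Check (1,1,3,6,4) → sorted (1,1,3,4,6): b_i ≤ 1+i ∀i, a PF.

4802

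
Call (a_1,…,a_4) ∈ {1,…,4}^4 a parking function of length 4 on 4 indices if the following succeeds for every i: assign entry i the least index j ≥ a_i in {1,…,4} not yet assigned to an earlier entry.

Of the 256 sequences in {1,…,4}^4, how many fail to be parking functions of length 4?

|PF| = 1·5^3 = 1×125 = 125
Check (4,3,1,4) → sorted (1,3,4,4): b_2=3>2, not a PF.
Total 256; non-PF = 256−125 = 131

131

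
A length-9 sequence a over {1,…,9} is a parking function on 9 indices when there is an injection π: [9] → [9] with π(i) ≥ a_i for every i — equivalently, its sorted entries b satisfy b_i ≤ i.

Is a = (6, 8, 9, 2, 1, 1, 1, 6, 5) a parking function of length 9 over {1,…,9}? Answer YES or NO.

YES

Sorted: b = (1, 1, 1, 2, 5, 6, 6, 8, 9).
  b_1=1 ≤ 1
  b_2=1 ≤ 2
  b_3=1 ≤ 3
  b_4=2 ≤ 4
  b_5=5 ≤ 5
  b_6=6 ≤ 6
  b_7=6 ≤ 7
  b_8=8 ≤ 8
  b_9=9 ≤ 9
All bounds hold ⇒ YES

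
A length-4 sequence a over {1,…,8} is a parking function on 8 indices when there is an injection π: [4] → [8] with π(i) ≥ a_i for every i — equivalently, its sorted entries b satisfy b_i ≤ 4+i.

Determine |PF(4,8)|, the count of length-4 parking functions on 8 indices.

#PF = (8+1−4)·(8+1)^{4−1} = 5×729 = 3645
Example (6,4,5,2) → sorted (2,4,5,6): b_i ≤ 4+i ∀i, a PF.

3645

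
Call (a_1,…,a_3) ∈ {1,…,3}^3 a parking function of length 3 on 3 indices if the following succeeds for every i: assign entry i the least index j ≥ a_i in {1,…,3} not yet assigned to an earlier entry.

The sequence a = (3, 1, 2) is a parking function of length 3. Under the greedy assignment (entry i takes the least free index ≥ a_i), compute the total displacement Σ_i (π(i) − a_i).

Σπ = 3·4/2 = 6 (π permutes [3]); Σa = 3+1+2 = 6; disp = 6−6 = 0.

0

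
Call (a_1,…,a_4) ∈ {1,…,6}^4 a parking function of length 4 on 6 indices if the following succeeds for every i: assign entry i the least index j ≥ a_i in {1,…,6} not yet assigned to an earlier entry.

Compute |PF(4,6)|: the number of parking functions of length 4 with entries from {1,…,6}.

|PF| = 3·7^3 = 3×343 = 1029 (Konheim–Weiss)
Example (2,3,1,4) → sorted (1,2,3,4): b_i ≤ 2+i ∀i, a PF.

1029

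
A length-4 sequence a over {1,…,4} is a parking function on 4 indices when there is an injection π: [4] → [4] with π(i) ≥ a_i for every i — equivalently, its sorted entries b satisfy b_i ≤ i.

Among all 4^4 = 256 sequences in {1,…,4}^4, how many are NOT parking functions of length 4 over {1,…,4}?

Count = (4+1−4)·(4+1)^{4−1} = 1·125 = 125 [KW]
One tuple (4,2,4,4) → sorted (2,4,4,4): b_1=2>1, not a PF.
4^4 − 125 = 256 − 125 = 131

131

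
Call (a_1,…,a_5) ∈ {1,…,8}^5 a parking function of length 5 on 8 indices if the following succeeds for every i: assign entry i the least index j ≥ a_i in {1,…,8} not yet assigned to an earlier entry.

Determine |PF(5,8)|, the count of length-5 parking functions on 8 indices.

Count = (8−5+1)·(8+1)^(5−1) = 4·6561 = 26244
One tuple (6,7,2,1,5) → sorted (1,2,5,6,7): b_i ≤ 3+i ∀i, a PF.

26244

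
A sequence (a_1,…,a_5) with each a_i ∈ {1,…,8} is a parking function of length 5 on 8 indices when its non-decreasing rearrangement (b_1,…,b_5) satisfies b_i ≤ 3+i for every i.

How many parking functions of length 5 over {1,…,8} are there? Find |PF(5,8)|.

26244

|PF(5,8)| = 4·9^4 = 4·6561 = 26244 [KW]
Example (8,2,2,6,7) → sorted (2,2,6,7,8): b_i ≤ 3+i ∀i, a PF.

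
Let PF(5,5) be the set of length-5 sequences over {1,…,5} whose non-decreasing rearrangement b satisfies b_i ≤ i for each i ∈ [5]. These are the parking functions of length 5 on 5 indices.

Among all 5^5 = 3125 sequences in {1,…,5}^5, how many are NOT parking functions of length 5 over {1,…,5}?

|PF| = (5−5+1)·(5+1)^(5−1) = 1·1296 = 1296 (Pollak)
E.g. (1,5,5,5,3) → sorted (1,3,5,5,5): b_2=3>2, not a PF.
Total 3125; non-PF = 3125−1296 = 1829

1829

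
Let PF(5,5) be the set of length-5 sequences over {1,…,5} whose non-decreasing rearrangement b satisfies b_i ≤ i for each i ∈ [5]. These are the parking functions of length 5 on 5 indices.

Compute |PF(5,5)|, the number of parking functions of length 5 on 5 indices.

|PF(5,5)| = 1·6^4 = 1 · 1296 = 1296 (Konheim–Weiss)
Example (4,2,4,3,1) → sorted (1,2,3,4,4): b_i ≤ i ∀i, a PF.

1296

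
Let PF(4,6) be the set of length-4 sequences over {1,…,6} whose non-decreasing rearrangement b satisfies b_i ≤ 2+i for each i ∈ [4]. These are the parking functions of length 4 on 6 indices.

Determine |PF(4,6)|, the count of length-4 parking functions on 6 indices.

Count = 3·7^3 = 3 · 343 = 1029 (Pollak)
One tuple (5,3,5,2) → sorted (2,3,5,5): b_i ≤ 2+i ∀i, a PF.

1029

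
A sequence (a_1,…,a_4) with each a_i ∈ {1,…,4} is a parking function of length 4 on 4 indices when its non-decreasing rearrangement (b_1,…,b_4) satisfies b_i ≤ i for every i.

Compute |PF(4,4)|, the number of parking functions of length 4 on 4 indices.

125

|PF(4,4)| = (4−4+1)·(4+1)^(4−1) = 1×125 = 125 (Pollak)
E.g. (2,2,1,4) → sorted (1,2,2,4): b_i ≤ i ∀i, a PF.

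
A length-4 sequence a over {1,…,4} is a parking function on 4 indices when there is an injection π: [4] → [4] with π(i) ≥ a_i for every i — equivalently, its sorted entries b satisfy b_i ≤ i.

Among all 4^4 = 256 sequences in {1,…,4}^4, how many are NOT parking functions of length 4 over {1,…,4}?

131

|PF| = 1·5^3 = 1×125 = 125 [KW]
Example (4,4,1,3) → sorted (1,3,4,4): b_2=3>2, not a PF.
4^4 − 125 = 256 − 125 = 131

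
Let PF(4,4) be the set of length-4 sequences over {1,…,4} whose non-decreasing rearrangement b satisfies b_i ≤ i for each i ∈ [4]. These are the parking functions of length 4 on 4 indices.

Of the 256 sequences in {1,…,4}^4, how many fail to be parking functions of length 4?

#PF = (4−4+1)·(4+1)^(4−1) = 1 · 125 = 125
E.g. (2,2,4,4) → sorted (2,2,4,4): b_1=2>1, not a PF.
4^4 − 125 = 256 − 125 = 131

131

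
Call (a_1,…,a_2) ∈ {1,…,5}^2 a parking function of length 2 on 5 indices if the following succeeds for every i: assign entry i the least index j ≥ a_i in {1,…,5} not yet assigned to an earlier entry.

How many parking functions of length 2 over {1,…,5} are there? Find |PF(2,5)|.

Count = 4·6^1 = 4×6 = 24
Check (1,4) → sorted (1,4): b_i ≤ 3+i ∀i, a PF.

24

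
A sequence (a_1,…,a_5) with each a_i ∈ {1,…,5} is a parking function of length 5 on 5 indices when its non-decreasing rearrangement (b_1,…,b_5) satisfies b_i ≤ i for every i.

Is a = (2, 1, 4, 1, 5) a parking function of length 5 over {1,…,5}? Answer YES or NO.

Order a: b = (1, 1, 2, 4, 5).
  b_1=1 ≤ 1
  b_2=1 ≤ 2
  b_3=2 ≤ 3
  b_4=4 ≤ 4
  b_5=5 ≤ 5
All bounds hold ⇒ YES

YES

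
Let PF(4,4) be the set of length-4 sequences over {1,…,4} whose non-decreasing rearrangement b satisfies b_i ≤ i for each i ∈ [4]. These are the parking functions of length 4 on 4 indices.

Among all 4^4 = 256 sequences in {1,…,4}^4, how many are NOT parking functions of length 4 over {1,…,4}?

131

|PF| = (4−4+1)·(4+1)^(4−1) = 1·125 = 125 (Pollak)
E.g. (4,1,4,4) → sorted (1,4,4,4): b_2=4>2, not a PF.
4^4 − 125 = 256 − 125 = 131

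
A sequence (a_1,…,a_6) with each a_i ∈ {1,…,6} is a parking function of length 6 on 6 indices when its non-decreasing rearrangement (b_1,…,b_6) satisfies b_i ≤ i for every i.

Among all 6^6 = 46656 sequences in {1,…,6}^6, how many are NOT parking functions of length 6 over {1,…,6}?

29849

|PF| = (6−6+1)·(6+1)^(6−1) = 1·16807 = 16807 (Konheim–Weiss)
Example (6,6,3,4,6,5) → sorted (3,4,5,6,6,6): b_1=3>1, not a PF.
So 46656 − 16807 = 29849 fail.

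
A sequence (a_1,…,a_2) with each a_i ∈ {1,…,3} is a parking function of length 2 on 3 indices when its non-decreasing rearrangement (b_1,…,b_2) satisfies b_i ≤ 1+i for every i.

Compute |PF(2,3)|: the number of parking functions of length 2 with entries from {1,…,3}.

8

#PF = (4−2)·4^(2−1) = 2 · 4 = 8 (Pollak)
One tuple (2,2) → sorted (2,2): b_i ≤ 1+i ∀i, a PF.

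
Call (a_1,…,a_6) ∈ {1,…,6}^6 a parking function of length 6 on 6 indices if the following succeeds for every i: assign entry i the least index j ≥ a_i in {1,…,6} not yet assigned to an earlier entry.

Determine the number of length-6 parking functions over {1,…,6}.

16807

|PF| = 1·7^5 = 1·16807 = 16807 (Konheim–Weiss)
E.g. (5,1,2,5,4,1) → sorted (1,1,2,4,5,5): b_i ≤ i ∀i, a PF.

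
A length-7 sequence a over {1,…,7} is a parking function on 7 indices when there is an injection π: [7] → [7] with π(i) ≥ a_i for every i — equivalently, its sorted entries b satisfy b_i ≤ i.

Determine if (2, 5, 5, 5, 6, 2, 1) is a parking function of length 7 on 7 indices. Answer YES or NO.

Order a: b = (1, 2, 2, 5, 5, 5, 6).
  b_1=1 ≤ 1
  b_2=2 ≤ 2
  b_3=2 ≤ 3
  b_4=5 > 4
  fails at i=4 ⇒ NO

NO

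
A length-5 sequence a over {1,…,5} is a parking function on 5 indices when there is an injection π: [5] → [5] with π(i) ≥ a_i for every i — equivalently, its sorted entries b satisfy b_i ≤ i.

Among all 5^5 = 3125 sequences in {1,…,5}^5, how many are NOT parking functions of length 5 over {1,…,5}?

1829

|PF| = (6−5)·6^(5−1) = 1 · 1296 = 1296 (Pollak)
Check (2,2,3,4,4) → sorted (2,2,3,4,4): b_1=2>1, not a PF.
Total 3125; non-PF = 3125−1296 = 1829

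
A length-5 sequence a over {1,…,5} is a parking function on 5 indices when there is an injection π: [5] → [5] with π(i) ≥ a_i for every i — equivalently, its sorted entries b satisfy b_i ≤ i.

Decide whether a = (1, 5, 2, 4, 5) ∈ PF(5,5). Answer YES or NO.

Rearranged: b = (1, 2, 4, 5, 5).
  b_1=1 ≤ 1
  b_2=2 ≤ 2
  b_3=4 > 3
  fails at i=3 ⇒ NO

NO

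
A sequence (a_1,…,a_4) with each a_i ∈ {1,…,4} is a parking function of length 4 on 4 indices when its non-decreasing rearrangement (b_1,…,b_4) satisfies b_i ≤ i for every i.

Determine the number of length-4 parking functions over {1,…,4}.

|PF(4,4)| = (5−4)·5^(4−1) = 1 · 125 = 125 (Pollak)
Check (3,4,2,1) → sorted (1,2,3,4): b_i ≤ i ∀i, a PF.

125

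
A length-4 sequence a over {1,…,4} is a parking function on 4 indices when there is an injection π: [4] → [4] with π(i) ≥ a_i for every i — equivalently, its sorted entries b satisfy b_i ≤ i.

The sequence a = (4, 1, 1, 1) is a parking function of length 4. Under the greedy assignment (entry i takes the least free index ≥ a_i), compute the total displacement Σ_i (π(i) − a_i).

Σπ = 10 ({1..4} each once); Σa = 4+1+1+1 = 7; disp = 10−7 = 3.

3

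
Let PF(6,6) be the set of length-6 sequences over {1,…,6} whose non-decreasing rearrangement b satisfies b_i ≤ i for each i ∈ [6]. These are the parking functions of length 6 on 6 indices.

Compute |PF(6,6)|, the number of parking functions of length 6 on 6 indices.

|PF| = (6−6+1)·(6+1)^(6−1) = 1·16807 = 16807 (Konheim–Weiss)
Check (3,6,2,3,5,1) → sorted (1,2,3,3,5,6): b_i ≤ i ∀i, a PF.

16807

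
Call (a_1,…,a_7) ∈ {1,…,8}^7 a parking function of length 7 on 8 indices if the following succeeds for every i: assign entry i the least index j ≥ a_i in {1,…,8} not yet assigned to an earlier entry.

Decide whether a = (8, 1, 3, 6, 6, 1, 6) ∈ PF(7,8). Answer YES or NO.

Order a: b = (1, 1, 3, 6, 6, 6, 8).
  b_1=1 ≤ 2
  b_2=1 ≤ 3
  b_3=3 ≤ 4
  b_4=6 > 5
  fails at i=4 ⇒ NO

NO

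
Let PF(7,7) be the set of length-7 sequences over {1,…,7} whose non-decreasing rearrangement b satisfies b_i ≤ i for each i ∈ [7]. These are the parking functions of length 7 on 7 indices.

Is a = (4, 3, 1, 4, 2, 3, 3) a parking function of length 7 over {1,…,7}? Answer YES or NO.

Order a: b = (1, 2, 3, 3, 3, 4, 4).
  b_1=1 ≤ 1
  b_2=2 ≤ 2
  b_3=3 ≤ 3
  b_4=3 ≤ 4
  b_5=3 ≤ 5
  b_6=4 ≤ 6
  b_7=4 ≤ 7
All bounds hold ⇒ YES

YES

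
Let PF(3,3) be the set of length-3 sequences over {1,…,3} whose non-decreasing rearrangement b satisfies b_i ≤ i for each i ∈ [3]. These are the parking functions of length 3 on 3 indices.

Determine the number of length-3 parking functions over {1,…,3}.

|PF(3,3)| = (3+1−3)·(3+1)^{3−1} = 1 · 16 = 16
One tuple (1,1,1) → sorted (1,1,1): b_i ≤ i ∀i, a PF.

16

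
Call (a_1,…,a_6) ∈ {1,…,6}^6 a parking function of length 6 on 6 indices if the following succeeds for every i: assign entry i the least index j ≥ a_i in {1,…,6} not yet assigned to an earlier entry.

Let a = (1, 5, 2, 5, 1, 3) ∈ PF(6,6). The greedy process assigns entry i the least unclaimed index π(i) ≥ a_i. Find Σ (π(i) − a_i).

Σπ = 6·7/2 = 21 (π permutes [6]); Σa = 1+5+2+5+1+3 = 17; disp = 21−17 = 4.

4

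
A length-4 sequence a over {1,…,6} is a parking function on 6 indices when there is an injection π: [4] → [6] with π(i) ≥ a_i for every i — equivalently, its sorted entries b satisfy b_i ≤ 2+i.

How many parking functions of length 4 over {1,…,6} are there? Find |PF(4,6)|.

1029

Count = (7−4)·7^(4−1) = 3 · 343 = 1029
E.g. (3,2,4,2) → sorted (2,2,3,4): b_i ≤ 2+i ∀i, a PF.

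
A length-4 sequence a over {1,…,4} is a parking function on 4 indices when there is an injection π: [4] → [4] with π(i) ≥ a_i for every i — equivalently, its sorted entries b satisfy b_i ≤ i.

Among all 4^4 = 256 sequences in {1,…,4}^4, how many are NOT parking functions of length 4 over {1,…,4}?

131

|PF| = (5−4)·5^(4−1) = 1 · 125 = 125 (Pollak)
Check (4,2,2,2) → sorted (2,2,2,4): b_1=2>1, not a PF.
4^4 − 125 = 256 − 125 = 131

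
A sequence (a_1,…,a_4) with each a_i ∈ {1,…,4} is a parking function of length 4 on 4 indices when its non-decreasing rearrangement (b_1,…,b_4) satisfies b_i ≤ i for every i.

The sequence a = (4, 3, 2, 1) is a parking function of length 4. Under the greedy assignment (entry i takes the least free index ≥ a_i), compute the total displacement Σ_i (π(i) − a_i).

0

Σπ = 10 ({1..4} each once); Σa = 4+3+2+1 = 10; disp = 10−10 = 0.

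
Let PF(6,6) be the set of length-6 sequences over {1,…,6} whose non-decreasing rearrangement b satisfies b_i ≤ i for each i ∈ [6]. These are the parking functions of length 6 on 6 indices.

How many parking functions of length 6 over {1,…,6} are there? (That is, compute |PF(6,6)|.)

#PF = 1·7^5 = 1 · 16807 = 16807 (Konheim–Weiss)
One tuple (5,3,2,6,1,4) → sorted (1,2,3,4,5,6): b_i ≤ i ∀i, a PF.

16807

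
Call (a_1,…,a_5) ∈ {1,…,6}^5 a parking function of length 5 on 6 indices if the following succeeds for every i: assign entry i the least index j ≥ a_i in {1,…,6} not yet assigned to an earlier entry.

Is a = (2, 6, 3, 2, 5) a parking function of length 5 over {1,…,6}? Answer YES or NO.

Sorted: b = (2, 2, 3, 5, 6).
  b_1=2 ≤ 2
  b_2=2 ≤ 3
  b_3=3 ≤ 4
  b_4=5 ≤ 5
  b_5=6 ≤ 6
All bounds hold ⇒ YES

YES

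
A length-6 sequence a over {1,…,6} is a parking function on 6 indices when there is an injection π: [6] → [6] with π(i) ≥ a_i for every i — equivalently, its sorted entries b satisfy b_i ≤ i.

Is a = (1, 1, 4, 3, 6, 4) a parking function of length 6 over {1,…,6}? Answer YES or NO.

YES

Rearranged: b = (1, 1, 3, 4, 4, 6).
  b_1=1 ≤ 1
  b_2=1 ≤ 2
  b_3=3 ≤ 3
  b_4=4 ≤ 4
  b_5=4 ≤ 5
  b_6=6 ≤ 6
All bounds hold ⇒ YES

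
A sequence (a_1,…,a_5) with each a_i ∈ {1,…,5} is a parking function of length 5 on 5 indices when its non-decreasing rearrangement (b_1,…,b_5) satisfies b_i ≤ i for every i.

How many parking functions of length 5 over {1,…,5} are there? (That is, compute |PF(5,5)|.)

|PF| = (5+1−5)·(5+1)^{5−1} = 1·1296 = 1296 [KW]
Example (1,2,2,3,4) → sorted (1,2,2,3,4): b_i ≤ i ∀i, a PF.

1296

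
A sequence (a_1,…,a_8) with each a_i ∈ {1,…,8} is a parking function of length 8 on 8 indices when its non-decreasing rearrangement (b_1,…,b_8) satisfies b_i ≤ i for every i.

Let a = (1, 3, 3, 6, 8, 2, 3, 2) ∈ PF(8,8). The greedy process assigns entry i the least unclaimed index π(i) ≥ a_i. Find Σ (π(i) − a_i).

8

Σπ = 8·9/2 = 36 (π permutes [8]); Σa = 1+3+3+6+8+2+3+2 = 28; disp = 36−28 = 8.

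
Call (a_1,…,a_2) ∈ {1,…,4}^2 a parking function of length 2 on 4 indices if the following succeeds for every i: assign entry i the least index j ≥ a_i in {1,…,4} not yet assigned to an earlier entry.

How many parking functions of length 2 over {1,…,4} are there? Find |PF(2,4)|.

|PF(2,4)| = (4−2+1)·(4+1)^(2−1) = 3×5 = 15 (Konheim–Weiss)
E.g. (1,4) → sorted (1,4): b_i ≤ 2+i ∀i, a PF.

15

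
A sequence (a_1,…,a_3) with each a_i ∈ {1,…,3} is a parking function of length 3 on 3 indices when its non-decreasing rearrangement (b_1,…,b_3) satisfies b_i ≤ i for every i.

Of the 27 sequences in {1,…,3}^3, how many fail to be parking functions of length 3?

11

#PF = 1·4^2 = 1 · 16 = 16 (Pollak)
One tuple (3,1,3) → sorted (1,3,3): b_2=3>2, not a PF.
3^3 − 16 = 27 − 16 = 11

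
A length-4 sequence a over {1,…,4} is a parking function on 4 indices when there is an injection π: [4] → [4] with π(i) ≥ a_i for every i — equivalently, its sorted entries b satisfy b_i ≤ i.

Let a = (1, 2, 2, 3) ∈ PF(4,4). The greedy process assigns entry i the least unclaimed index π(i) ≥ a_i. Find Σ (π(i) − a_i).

2

Σπ = 4·5/2 = 10 (π permutes [4]); Σa = 1+2+2+3 = 8; disp = 10−8 = 2.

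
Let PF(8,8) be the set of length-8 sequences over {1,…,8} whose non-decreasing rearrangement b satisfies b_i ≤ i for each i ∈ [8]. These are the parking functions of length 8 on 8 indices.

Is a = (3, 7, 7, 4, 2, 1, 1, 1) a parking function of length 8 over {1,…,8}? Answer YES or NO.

YES

Rearranged: b = (1, 1, 1, 2, 3, 4, 7, 7).
  b_1=1 ≤ 1
  b_2=1 ≤ 2
  b_3=1 ≤ 3
  b_4=2 ≤ 4
  b_5=3 ≤ 5
  b_6=4 ≤ 6
  b_7=7 ≤ 7
  b_8=7 ≤ 8
All bounds hold ⇒ YES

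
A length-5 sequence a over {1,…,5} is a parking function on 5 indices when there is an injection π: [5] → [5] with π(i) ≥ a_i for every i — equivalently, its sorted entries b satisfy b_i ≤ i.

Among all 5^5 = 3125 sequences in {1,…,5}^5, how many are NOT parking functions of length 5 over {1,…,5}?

1829

Count = (5−5+1)·(5+1)^(5−1) = 1·1296 = 1296
Check (5,2,3,5,5) → sorted (2,3,5,5,5): b_1=2>1, not a PF.
So 3125 − 1296 = 1829 fail.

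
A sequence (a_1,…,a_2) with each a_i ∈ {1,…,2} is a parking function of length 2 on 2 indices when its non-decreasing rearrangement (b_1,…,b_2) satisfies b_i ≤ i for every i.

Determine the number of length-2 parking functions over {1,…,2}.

3

|PF(2,2)| = (3−2)·3^(2−1) = 1 · 3 = 3 [KW]
Example (1,2) → sorted (1,2): b_i ≤ i ∀i, a PF.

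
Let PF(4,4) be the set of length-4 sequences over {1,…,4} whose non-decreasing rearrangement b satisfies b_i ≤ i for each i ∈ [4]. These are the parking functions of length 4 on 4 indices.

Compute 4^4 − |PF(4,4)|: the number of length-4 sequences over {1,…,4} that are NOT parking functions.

131

#PF = (4+1−4)·(4+1)^{4−1} = 1·125 = 125 (Konheim–Weiss)
Example (4,2,3,3) → sorted (2,3,3,4): b_1=2>1, not a PF.
4^4 − 125 = 256 − 125 = 131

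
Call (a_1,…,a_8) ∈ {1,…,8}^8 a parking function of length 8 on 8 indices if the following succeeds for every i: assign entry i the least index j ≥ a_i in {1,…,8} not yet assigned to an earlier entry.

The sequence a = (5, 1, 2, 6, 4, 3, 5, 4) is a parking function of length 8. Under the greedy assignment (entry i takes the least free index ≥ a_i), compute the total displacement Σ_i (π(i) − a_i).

6

Σπ = 8·9/2 = 36 (π permutes [8]); Σa = 5+1+2+6+4+3+5+4 = 30; disp = 36−30 = 6.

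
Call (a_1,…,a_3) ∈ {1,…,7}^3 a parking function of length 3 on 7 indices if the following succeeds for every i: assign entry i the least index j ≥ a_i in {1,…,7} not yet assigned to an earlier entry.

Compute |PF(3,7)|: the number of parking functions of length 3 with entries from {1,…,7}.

|PF(3,7)| = (8−3)·8^(3−1) = 5·64 = 320 (Pollak)
E.g. (1,3,1) → sorted (1,1,3): b_i ≤ 4+i ∀i, a PF.

320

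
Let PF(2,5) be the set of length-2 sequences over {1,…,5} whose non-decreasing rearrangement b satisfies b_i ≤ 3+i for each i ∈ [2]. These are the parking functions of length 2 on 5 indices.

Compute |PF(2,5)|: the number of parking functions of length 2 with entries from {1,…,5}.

#PF = (5−2+1)·(5+1)^(2−1) = 4 · 6 = 24 (Pollak)
Example (4,2) → sorted (2,4): b_i ≤ 3+i ∀i, a PF.

24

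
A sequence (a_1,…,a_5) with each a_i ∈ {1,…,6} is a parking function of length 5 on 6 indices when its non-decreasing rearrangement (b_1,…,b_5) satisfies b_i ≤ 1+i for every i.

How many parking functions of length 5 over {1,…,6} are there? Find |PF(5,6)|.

|PF| = (6+1−5)·(6+1)^{5−1} = 2×2401 = 4802 (Konheim–Weiss)
One tuple (5,4,6,1,2) → sorted (1,2,4,5,6): b_i ≤ 1+i ∀i, a PF.

4802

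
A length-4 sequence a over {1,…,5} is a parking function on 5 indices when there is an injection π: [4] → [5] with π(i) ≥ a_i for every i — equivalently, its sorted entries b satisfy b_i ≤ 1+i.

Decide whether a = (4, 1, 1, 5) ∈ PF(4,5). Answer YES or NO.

YES

Order a: b = (1, 1, 4, 5).
  b_1=1 ≤ 2
  b_2=1 ≤ 3
  b_3=4 ≤ 4
  b_4=5 ≤ 5
All bounds hold ⇒ YES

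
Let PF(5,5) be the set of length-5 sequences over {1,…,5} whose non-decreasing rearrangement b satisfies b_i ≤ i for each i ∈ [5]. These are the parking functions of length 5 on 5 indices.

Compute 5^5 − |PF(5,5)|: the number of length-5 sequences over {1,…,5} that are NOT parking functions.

|PF| = 1·6^4 = 1 · 1296 = 1296 (Konheim–Weiss)
Example (4,2,4,5,2) → sorted (2,2,4,4,5): b_1=2>1, not a PF.
Total 3125; non-PF = 3125−1296 = 1829

1829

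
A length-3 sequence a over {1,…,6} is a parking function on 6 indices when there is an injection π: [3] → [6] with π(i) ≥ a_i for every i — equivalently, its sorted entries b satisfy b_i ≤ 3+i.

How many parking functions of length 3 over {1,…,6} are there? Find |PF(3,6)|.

#PF = 4·7^2 = 4·49 = 196 (Konheim–Weiss)
One tuple (3,3,2) → sorted (2,3,3): b_i ≤ 3+i ∀i, a PF.

196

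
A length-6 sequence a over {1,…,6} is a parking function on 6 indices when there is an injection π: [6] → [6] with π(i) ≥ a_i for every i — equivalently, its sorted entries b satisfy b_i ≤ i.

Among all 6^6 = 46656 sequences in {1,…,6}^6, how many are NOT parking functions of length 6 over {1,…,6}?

|PF| = (7−6)·7^(6−1) = 1·16807 = 16807 (Konheim–Weiss)
E.g. (5,3,3,6,3,5) → sorted (3,3,3,5,5,6): b_1=3>1, not a PF.
So 46656 − 16807 = 29849 fail.

29849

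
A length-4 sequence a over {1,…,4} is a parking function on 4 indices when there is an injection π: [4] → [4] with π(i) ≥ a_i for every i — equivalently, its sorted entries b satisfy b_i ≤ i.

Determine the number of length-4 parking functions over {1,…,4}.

125

#PF = (5−4)·5^(4−1) = 1×125 = 125 (Konheim–Weiss)
One tuple (3,2,3,1) → sorted (1,2,3,3): b_i ≤ i ∀i, a PF.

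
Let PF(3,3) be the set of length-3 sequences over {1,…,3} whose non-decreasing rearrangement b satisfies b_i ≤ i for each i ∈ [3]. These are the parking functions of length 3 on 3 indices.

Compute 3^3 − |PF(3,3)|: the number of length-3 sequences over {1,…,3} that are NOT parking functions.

|PF(3,3)| = (4−3)·4^(3−1) = 1 · 16 = 16 (Konheim–Weiss)
E.g. (3,2,3) → sorted (2,3,3): b_1=2>1, not a PF.
So 27 − 16 = 11 fail.

11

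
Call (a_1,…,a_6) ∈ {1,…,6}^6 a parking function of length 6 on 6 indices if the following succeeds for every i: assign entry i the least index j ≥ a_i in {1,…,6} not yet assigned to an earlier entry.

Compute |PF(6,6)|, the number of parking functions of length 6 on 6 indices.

|PF(6,6)| = (6−6+1)·(6+1)^(6−1) = 1·16807 = 16807 [KW]
Check (1,2,5,3,5,2) → sorted (1,2,2,3,5,5): b_i ≤ i ∀i, a PF.

16807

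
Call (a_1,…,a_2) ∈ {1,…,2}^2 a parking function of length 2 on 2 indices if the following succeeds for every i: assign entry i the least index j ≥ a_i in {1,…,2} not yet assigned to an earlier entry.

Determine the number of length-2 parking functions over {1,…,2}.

#PF = (2+1−2)·(2+1)^{2−1} = 1×3 = 3 (Pollak)
One tuple (2,1) → sorted (1,2): b_i ≤ i ∀i, a PF.

3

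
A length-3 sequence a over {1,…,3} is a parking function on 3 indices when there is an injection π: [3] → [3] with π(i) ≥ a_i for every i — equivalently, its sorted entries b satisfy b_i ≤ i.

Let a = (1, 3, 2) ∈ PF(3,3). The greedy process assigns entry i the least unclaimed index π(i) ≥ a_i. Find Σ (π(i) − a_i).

0

Σπ(i) = 1+…+3 = 6; Σa = 1+3+2 = 6; disp = 6−6 = 0.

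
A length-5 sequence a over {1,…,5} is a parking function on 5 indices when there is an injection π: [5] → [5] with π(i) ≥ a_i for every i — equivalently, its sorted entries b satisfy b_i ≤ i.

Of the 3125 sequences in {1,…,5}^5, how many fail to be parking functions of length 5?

1829

|PF(5,5)| = 1·6^4 = 1×1296 = 1296 (Pollak)
One tuple (5,4,5,5,2) → sorted (2,4,5,5,5): b_1=2>1, not a PF.
So 3125 − 1296 = 1829 fail.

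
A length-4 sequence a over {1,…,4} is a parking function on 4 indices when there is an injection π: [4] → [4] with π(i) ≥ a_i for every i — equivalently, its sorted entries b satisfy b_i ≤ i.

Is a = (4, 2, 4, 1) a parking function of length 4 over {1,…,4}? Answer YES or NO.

NO

Sorted: b = (1, 2, 4, 4).
  b_1=1 ≤ 1
  b_2=2 ≤ 2
  b_3=4 > 3
  fails at i=3 ⇒ NO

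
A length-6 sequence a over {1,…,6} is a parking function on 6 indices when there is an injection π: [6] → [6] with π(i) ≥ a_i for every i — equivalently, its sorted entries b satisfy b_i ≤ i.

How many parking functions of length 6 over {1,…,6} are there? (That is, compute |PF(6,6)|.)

16807

Count = 1·7^5 = 1 · 16807 = 16807 [KW]
Check (5,1,4,3,1,1) → sorted (1,1,1,3,4,5): b_i ≤ i ∀i, a PF.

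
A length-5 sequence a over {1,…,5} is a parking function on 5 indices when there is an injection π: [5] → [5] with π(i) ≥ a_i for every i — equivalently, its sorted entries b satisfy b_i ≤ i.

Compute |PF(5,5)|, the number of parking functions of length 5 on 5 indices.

|PF| = 1·6^4 = 1×1296 = 1296 (Konheim–Weiss)
E.g. (1,2,1,2,1) → sorted (1,1,1,2,2): b_i ≤ i ∀i, a PF.

1296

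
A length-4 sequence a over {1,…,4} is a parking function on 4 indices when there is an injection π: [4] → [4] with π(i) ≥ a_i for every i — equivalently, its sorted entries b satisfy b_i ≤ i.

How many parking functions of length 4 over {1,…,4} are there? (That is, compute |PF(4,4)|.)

|PF(4,4)| = 1·5^3 = 1×125 = 125 (Pollak)
One tuple (3,1,2,3) → sorted (1,2,3,3): b_i ≤ i ∀i, a PF.

125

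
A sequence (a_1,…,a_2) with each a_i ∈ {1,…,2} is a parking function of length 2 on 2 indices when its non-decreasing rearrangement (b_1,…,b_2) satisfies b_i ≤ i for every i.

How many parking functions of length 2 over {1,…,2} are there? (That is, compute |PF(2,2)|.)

#PF = (2+1−2)·(2+1)^{2−1} = 1·3 = 3 (Pollak)
Example (2,1) → sorted (1,2): b_i ≤ i ∀i, a PF.

3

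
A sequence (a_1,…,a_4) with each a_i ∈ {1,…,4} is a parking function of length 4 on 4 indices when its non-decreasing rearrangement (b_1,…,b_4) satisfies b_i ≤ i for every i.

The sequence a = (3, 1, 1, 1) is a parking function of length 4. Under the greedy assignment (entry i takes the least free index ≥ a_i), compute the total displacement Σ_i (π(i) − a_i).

Σπ = 4·5/2 = 10 (π permutes [4]); Σa = 3+1+1+1 = 6; disp = 10−6 = 4.

4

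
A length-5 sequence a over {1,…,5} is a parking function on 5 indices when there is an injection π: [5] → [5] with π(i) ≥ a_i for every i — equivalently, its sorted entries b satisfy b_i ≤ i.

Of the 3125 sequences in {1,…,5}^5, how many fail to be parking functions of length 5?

1829

|PF(5,5)| = (5+1−5)·(5+1)^{5−1} = 1·1296 = 1296 (Pollak)
E.g. (3,5,3,3,4) → sorted (3,3,3,4,5): b_1=3>1, not a PF.
Total 3125; non-PF = 3125−1296 = 1829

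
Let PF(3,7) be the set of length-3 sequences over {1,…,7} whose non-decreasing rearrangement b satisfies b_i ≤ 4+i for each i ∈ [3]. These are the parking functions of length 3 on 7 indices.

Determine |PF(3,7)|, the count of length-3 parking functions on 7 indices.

320

Count = 5·8^2 = 5×64 = 320 [KW]
E.g. (3,7,4) → sorted (3,4,7): b_i ≤ 4+i ∀i, a PF.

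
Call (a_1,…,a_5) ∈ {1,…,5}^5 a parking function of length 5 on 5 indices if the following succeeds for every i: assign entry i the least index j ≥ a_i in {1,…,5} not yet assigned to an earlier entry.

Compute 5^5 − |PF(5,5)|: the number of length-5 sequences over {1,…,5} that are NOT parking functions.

|PF(5,5)| = (5−5+1)·(5+1)^(5−1) = 1·1296 = 1296 (Pollak)
One tuple (1,5,4,1,5) → sorted (1,1,4,5,5): b_3=4>3, not a PF.
Total 3125; non-PF = 3125−1296 = 1829

1829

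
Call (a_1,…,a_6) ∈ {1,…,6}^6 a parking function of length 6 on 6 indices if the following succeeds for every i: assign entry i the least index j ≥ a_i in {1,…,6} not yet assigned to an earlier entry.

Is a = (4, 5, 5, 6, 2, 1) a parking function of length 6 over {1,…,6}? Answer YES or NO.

NO

Rearranged: b = (1, 2, 4, 5, 5, 6).
  b_1=1 ≤ 1
  b_2=2 ≤ 2
  b_3=4 > 3
  fails at i=3 ⇒ NO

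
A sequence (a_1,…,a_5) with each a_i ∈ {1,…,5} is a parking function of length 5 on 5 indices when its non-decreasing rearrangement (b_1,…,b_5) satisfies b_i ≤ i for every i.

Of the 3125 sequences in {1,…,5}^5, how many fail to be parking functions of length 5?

|PF| = (6−5)·6^(5−1) = 1×1296 = 1296 (Pollak)
E.g. (3,5,2,2,5) → sorted (2,2,3,5,5): b_1=2>1, not a PF.
Total 3125; non-PF = 3125−1296 = 1829

1829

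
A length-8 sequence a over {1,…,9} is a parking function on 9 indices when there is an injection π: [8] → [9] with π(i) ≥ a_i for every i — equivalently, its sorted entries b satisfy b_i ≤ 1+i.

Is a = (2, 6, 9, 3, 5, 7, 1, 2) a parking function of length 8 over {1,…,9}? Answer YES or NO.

YES

Rearranged: b = (1, 2, 2, 3, 5, 6, 7, 9).
  b_1=1 ≤ 2
  b_2=2 ≤ 3
  b_3=2 ≤ 4
  b_4=3 ≤ 5
  b_5=5 ≤ 6
  b_6=6 ≤ 7
  b_7=7 ≤ 8
  b_8=9 ≤ 9
All bounds hold ⇒ YES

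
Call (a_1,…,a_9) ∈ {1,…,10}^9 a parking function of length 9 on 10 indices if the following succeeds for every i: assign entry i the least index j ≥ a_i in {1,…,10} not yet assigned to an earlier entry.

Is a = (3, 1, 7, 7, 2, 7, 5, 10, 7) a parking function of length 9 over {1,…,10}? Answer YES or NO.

Sorted: b = (1, 2, 3, 5, 7, 7, 7, 7, 10).
  b_1=1 ≤ 2
  b_2=2 ≤ 3
  b_3=3 ≤ 4
  b_4=5 ≤ 5
  b_5=7 > 6
  fails at i=5 ⇒ NO

NO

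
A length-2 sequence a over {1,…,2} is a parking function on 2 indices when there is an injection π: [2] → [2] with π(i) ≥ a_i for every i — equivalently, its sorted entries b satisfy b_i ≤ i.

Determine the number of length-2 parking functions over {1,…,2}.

3

|PF| = (2−2+1)·(2+1)^(2−1) = 1 · 3 = 3 (Konheim–Weiss)
Check (1,1) → sorted (1,1): b_i ≤ i ∀i, a PF.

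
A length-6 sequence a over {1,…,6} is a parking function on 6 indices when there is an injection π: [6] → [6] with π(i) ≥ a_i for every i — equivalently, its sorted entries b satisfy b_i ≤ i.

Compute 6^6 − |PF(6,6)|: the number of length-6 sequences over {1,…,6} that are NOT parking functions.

29849

#PF = (6+1−6)·(6+1)^{6−1} = 1×16807 = 16807 (Pollak)
Example (4,6,4,6,5,5) → sorted (4,4,5,5,6,6): b_1=4>1, not a PF.
6^6 − 16807 = 46656 − 16807 = 29849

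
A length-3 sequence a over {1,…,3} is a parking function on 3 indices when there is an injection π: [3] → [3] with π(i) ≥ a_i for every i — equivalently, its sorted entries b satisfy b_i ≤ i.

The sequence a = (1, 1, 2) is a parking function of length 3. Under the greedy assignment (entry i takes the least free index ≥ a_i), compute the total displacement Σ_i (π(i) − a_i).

Σπ = 6 ({1..3} each once); Σa = 1+1+2 = 4; disp = 6−4 = 2.

2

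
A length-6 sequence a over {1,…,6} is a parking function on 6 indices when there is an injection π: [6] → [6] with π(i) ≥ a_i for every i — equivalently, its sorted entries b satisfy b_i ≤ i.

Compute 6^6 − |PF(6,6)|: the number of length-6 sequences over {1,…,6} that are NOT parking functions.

Count = (6+1−6)·(6+1)^{6−1} = 1·16807 = 16807 (Pollak)
One tuple (6,3,6,1,1,6) → sorted (1,1,3,6,6,6): b_4=6>4, not a PF.
So 46656 − 16807 = 29849 fail.

29849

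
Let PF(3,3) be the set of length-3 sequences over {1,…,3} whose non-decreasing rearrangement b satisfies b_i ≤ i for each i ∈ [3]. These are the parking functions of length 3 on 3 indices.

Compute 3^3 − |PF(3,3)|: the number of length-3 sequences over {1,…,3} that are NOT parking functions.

11

#PF = (3+1−3)·(3+1)^{3−1} = 1×16 = 16 (Konheim–Weiss)
Check (2,2,3) → sorted (2,2,3): b_1=2>1, not a PF.
So 27 − 16 = 11 fail.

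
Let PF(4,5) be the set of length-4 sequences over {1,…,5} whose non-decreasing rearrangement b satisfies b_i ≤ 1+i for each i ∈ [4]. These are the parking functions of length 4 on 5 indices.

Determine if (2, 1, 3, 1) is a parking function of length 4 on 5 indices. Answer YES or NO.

Rearranged: b = (1, 1, 2, 3).
  b_1=1 ≤ 2
  b_2=1 ≤ 3
  b_3=2 ≤ 4
  b_4=3 ≤ 5
All bounds hold ⇒ YES

YES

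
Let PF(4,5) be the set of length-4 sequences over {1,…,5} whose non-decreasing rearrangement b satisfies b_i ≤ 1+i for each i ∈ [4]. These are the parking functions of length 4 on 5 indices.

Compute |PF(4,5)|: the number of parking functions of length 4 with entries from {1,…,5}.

432

Count = (5+1−4)·(5+1)^{4−1} = 2·216 = 432 (Konheim–Weiss)
Example (5,3,2,3) → sorted (2,3,3,5): b_i ≤ 1+i ∀i, a PF.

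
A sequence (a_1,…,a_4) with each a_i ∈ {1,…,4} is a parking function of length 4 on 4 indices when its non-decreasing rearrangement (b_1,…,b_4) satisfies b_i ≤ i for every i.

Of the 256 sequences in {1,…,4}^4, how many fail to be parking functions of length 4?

131

|PF(4,4)| = (5−4)·5^(4−1) = 1 · 125 = 125 (Pollak)
One tuple (4,2,4,4) → sorted (2,4,4,4): b_1=2>1, not a PF.
Total 256; non-PF = 256−125 = 131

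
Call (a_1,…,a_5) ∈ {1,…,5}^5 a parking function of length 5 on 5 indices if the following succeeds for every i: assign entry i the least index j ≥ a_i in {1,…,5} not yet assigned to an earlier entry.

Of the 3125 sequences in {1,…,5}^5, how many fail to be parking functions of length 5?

#PF = (5+1−5)·(5+1)^{5−1} = 1·1296 = 1296 (Pollak)
Example (4,2,3,2,2) → sorted (2,2,2,3,4): b_1=2>1, not a PF.
So 3125 − 1296 = 1829 fail.

1829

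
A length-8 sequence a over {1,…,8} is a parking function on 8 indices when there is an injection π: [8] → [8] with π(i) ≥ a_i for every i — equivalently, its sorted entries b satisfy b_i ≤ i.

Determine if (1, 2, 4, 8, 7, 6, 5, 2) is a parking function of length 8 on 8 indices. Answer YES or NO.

YES

Rearranged: b = (1, 2, 2, 4, 5, 6, 7, 8).
  b_1=1 ≤ 1
  b_2=2 ≤ 2
  b_3=2 ≤ 3
  b_4=4 ≤ 4
  b_5=5 ≤ 5
  b_6=6 ≤ 6
  b_7=7 ≤ 7
  b_8=8 ≤ 8
All bounds hold ⇒ YES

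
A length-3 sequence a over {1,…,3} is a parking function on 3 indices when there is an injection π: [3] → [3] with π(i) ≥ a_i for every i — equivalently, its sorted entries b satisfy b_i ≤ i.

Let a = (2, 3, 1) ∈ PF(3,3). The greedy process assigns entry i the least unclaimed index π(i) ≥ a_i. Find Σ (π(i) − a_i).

Σπ = 6 ({1..3} each once); Σa = 2+3+1 = 6; disp = 6−6 = 0.

0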